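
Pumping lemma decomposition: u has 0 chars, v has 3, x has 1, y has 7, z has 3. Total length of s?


|s| = |u| + |v| + |x| + |y| + |z|
= 0 + 3 + 1 + 7 + 3
= 3 + 1 + 10
= 4 + 10
= 14

14


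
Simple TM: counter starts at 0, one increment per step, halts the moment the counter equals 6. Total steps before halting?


Counter starts at 0. Counting sequence:
  Step 1: counter = 1
  Step 2: counter = 2
  Step 3: counter = 3
  Step 4: counter = 4
  Step 5: counter = 5
  Step 6: counter = 6
Counter reached 6 -> halt
Total steps = 6

6


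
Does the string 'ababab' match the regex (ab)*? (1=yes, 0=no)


Pattern: (ab)*
String: 'ababab'
Pattern requires: zero or more repetitions of 'ab'
Pairs: ['ab', 'ab', 'ab']
All pairs are 'ab'? Yes
Result: 1

1


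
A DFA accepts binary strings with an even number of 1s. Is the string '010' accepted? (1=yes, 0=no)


DFA has 2 states: q_even (start, accept=yes) and q_odd
Processing string '010' character by character:
  Position 0: read '0', 1-count=0 -> q_even (no change)
  Position 1: read '1', 1-count=1 -> q_odd
  Position 2: read '0', 1-count=1 -> q_odd (no change)
Final state: q_odd, total 1s = 1 (odd); the DFA requires an even count -> reject

0


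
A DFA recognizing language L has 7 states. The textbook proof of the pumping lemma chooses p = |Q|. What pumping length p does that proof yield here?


Pumping lemma for regular languages (standard proof):
Take p = |Q|, the number of DFA states.
Any string of length >= |Q| passes through |Q|+1 states while reading its first |Q| symbols,
so by pigeonhole some state repeats, giving the loop that can be pumped.
Here |Q| = 7
Therefore the proof uses p = 7

7


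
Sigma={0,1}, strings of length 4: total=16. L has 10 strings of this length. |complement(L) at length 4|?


Alphabet: {0,1}
String length: 4
Total strings of length 4 = 2^4 = 16
Strings in L = 10
Complement = total - |L|
= 16 - 10
= 6

6


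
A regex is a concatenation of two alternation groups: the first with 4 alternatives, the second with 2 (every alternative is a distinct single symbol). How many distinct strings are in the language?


First group: 4 alternatives
Second group: 2 alternatives
Concatenation: each choice from group 1 pairs with each from group 2
Total = 4 x 2 = 8

8


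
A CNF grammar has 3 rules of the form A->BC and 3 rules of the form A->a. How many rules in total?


CNF allows two rule forms:
  A -> BC (binary): 3 rules
  A -> a (terminal): 3 rules
Total = 3 + 3 = 6

6


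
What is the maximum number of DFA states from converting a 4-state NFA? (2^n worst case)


NFA has 4 states
Subset construction: each DFA state = subset of NFA states
Maximum subsets = 2^4
2^4 = 16

16


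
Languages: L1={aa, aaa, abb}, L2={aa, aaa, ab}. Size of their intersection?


L1 = {aa, aaa, abb}
L2 = {aa, aaa, ab}
Checking each string in L1 against L2:
  'aa': in L2? Yes
  'aaa': in L2? Yes
  'abb': in L2? No
Intersection = {aa, aaa}
|L1 ∩ L2| = 2

2


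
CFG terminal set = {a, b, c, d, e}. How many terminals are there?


Terminal symbols: a, b, c, d, e
Counting each: a (#1), b (#2), c (#3), d (#4), e (#5)
Total = 5

5


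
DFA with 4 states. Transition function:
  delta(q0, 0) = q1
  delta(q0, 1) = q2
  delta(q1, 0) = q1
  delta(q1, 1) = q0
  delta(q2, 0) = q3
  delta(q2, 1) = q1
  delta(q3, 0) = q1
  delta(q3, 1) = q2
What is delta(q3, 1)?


Looking up transition function:
delta(q3, 1) in the table
Row: q3, Column: 1
Result: q2

q2


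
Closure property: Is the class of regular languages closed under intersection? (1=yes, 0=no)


Regular languages are closed under all standard operations:
- Union: Yes (product construction)
- Intersection: Yes (product construction)
- Complement: Yes (swap accept/reject)
- Concatenation: Yes (NFA construction)
Operation: intersection -> Closed

1


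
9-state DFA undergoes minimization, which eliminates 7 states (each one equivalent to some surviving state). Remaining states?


Original DFA: 9 states
Redundant states removed: 7
Minimized states = original - removed
= 9 - 7
= 2

2


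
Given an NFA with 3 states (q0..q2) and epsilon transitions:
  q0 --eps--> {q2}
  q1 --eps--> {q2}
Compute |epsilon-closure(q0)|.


Starting from q0
Initialize closure = {q0}
Follow epsilon from q0 -> add q2
Final closure: {q0, q2}
Size = 2

2


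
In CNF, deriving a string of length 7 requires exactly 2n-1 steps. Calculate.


Chomsky Normal Form derivation:
String length n = 7
Each step either:
  - Splits a nonterminal into two (n-1 such steps)
  - Converts a nonterminal to terminal (n such steps)
Total = (n-1) + n = 2n - 1
= 2(7) - 1
= 14 - 1
= 13

13


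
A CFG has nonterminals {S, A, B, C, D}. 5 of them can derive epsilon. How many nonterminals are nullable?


Nonterminals: {S, A, B, C, D}
A nonterminal is nullable if it can derive epsilon
Counting nullable nonterminals: 5
Total nullable = 5

5


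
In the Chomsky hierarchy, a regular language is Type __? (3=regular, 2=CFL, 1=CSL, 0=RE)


Chomsky hierarchy levels:
  Type 3: Regular (DFA/NFA/regex)
  Type 2: Context-free (PDA)
  Type 1: Context-sensitive
  Type 0: Recursively enumerable (TM)
'regular' corresponds to Type 3

3


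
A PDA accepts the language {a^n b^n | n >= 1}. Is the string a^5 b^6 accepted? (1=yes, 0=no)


Language requires equal numbers of a's and b's
PDA pushes for each 'a', pops for each 'b'
Number of a's = 5
Number of b's = 6
5 != 6 -> Reject

0


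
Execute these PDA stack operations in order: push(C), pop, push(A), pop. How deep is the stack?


Tracing stack operations:
  push(C) -> stack = [C], depth=1
  pop -> removed C, stack = [], depth=0
  push(A) -> stack = [A], depth=1
  pop -> removed A, stack = [], depth=0
Final depth = 0

0


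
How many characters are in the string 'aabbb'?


String: 'aabbb'
Counting characters:
  'a' appears 2 time(s)
  'b' appears 3 time(s)
Total length = 2 + 3 = 5

5


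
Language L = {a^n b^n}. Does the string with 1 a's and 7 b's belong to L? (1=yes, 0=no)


Language requires equal numbers of a's and b's
PDA pushes for each 'a', pops for each 'b'
Number of a's = 1
Number of b's = 7
1 != 7 -> Reject

0


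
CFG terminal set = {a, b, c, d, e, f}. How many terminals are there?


Terminal symbols: a, b, c, d, e, f
Counting each: a (#1), b (#2), c (#3), d (#4), e (#5), f (#6)
Total = 6

6


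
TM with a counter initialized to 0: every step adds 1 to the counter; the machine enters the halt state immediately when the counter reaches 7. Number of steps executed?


Counter starts at 0. Counting sequence:
  Step 1: counter = 1
  Step 2: counter = 2
  Step 3: counter = 3
  Step 4: counter = 4
  Step 5: counter = 5
  Step 6: counter = 6
  Step 7: counter = 7
Counter reached 7 -> halt
Total steps = 7

7


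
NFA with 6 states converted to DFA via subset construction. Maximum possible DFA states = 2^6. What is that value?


NFA has 6 states
Subset construction: each DFA state = subset of NFA states
Maximum subsets = 2^6
2^6 = 64

64


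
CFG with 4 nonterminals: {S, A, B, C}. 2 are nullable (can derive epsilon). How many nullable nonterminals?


Nonterminals: {S, A, B, C}
A nonterminal is nullable if it can derive epsilon
Counting nullable nonterminals: 2
Total nullable = 2

2


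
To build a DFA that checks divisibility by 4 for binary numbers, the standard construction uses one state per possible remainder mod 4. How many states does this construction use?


Divisibility by 4 is tracked via the remainder mod 4: 0, 1, ..., 3
The construction assigns one state to each remainder
Number of remainders = 4

4


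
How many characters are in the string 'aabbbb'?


String: 'aabbbb'
Counting characters:
  'a' appears 2 time(s)
  'b' appears 4 time(s)
Total length = 2 + 4 = 6

6


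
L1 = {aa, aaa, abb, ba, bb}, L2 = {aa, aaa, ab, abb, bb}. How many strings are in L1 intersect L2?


L1 = {aa, aaa, abb, ba, bb}
L2 = {aa, aaa, ab, abb, bb}
Checking each string in L1 against L2:
  'aa': in L2? Yes
  'aaa': in L2? Yes
  'abb': in L2? Yes
  'ba': in L2? No
  'bb': in L2? Yes
Intersection = {aa, aaa, abb, bb}
|L1 ∩ L2| = 4

4


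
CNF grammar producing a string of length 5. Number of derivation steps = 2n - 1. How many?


Chomsky Normal Form derivation:
String length n = 5
Each step either:
  - Splits a nonterminal into two (n-1 such steps)
  - Converts a nonterminal to terminal (n such steps)
Total = (n-1) + n = 2n - 1
= 2(5) - 1
= 10 - 1
= 9

9


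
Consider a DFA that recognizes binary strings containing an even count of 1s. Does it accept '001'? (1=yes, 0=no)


DFA has 2 states: q_even (start, accept=yes) and q_odd
Processing string '001' character by character:
  Position 0: read '0', 1-count=0 -> q_even (no change)
  Position 1: read '0', 1-count=0 -> q_even (no change)
  Position 2: read '1', 1-count=1 -> q_odd
Final state: q_odd, total 1s = 1 (odd); the DFA requires an even count -> reject

0


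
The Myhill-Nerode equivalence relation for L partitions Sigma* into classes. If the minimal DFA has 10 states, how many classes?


Myhill-Nerode theorem:
Number of equivalence classes = number of states in minimal DFA
Minimal DFA states = 10
Therefore equivalence classes = 10

10


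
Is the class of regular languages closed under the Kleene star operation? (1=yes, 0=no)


Regular languages are closed under:
- Union (DFA product construction)
- Intersection (DFA product construction)
- Complement (swap accept/reject states)
- Concatenation (NFA construction)
- Kleene star (NFA construction)
Kleene star is in this list
Therefore: closed

1


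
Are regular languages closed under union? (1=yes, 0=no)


Regular languages are closed under all standard operations:
- Union: Yes (product construction)
- Intersection: Yes (product construction)
- Complement: Yes (swap accept/reject)
- Concatenation: Yes (NFA construction)
Operation: union -> Closed

1


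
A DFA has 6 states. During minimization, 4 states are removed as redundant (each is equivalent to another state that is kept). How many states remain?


Original DFA: 6 states
Redundant states removed: 4
Minimized states = original - removed
= 6 - 4
= 2

2


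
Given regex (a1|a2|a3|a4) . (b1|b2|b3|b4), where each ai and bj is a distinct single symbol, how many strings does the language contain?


First group: 4 alternatives
Second group: 4 alternatives
Concatenation: each choice from group 1 pairs with each from group 2
Total = 4 x 4 = 16

16


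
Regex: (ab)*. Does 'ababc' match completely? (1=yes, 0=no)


Pattern: (ab)*
String: 'ababc'
Pattern requires: zero or more repetitions of 'ab'
Length 5 is odd -> cannot be (ab)* -> no match
Result: 0

0


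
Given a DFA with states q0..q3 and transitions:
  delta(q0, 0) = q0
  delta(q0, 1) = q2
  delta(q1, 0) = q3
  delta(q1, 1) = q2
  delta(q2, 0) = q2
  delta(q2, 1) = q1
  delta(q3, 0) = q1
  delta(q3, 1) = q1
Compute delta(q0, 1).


Looking up transition function:
delta(q0, 1) in the table
Row: q0, Column: 1
Result: q2

q2


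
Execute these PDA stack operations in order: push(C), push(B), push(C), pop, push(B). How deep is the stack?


Tracing stack operations:
  push(C) -> stack = [C], depth=1
  push(B) -> stack = [C,B], depth=2
  push(C) -> stack = [C,B,C], depth=3
  pop -> removed C, stack = [C,B], depth=2
  push(B) -> stack = [C,B,B], depth=3
Final depth = 3

3


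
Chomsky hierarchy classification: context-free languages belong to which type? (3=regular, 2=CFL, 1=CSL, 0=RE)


Chomsky hierarchy levels:
  Type 3: Regular (DFA/NFA/regex)
  Type 2: Context-free (PDA)
  Type 1: Context-sensitive
  Type 0: Recursively enumerable (TM)
'context-free' corresponds to Type 2

2


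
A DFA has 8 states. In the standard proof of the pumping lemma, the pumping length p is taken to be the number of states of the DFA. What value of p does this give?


Pumping lemma for regular languages (standard proof):
Take p = |Q|, the number of DFA states.
Any string of length >= |Q| passes through |Q|+1 states while reading its first |Q| symbols,
so by pigeonhole some state repeats, giving the loop that can be pumped.
Here |Q| = 8
Therefore the proof uses p = 8

8


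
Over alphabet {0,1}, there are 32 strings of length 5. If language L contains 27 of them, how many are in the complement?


Alphabet: {0,1}
String length: 5
Total strings of length 5 = 2^5 = 32
Strings in L = 27
Complement = total - |L|
= 32 - 27
= 5

5


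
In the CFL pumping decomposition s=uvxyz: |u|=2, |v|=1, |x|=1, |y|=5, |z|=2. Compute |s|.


|s| = |u| + |v| + |x| + |y| + |z|
= 2 + 1 + 1 + 5 + 2
= 3 + 1 + 7
= 4 + 7
= 11

11


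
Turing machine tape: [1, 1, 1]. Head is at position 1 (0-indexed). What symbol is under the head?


Tape: [1, 1, 1]
Positions: 0 1 2
Values:    1 1 1
Head at position 1
tape[1] = 1

1


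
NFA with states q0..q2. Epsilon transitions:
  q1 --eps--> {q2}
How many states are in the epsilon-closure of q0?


Starting from q0
Initialize closure = {q0}
q0 has no outgoing epsilon transitions -> nothing to add
Final closure: {q0}
Size = 1

1


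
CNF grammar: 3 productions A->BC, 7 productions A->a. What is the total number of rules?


CNF allows two rule forms:
  A -> BC (binary): 3 rules
  A -> a (terminal): 7 rules
Total = 3 + 7 = 10

10


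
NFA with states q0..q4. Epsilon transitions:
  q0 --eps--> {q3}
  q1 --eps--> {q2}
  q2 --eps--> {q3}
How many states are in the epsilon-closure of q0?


Starting from q0
Initialize closure = {q0}
Follow epsilon from q0 -> add q3
Final closure: {q0, q3}
Size = 2

2


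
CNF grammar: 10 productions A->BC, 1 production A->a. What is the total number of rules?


CNF allows two rule forms:
  A -> BC (binary): 10 rules
  A -> a (terminal): 1 rule
Total = 10 + 1 = 11

11


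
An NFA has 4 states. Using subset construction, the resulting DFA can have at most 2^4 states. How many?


NFA has 4 states
Subset construction: each DFA state = subset of NFA states
Maximum subsets = 2^4
2^4 = 16

16


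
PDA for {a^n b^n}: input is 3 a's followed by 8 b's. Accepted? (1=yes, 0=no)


Language requires equal numbers of a's and b's
PDA pushes for each 'a', pops for each 'b'
Number of a's = 3
Number of b's = 8
3 != 8 -> Reject

0


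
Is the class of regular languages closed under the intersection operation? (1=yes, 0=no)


Regular languages are closed under:
- Union (DFA product construction)
- Intersection (DFA product construction)
- Complement (swap accept/reject states)
- Concatenation (NFA construction)
- Kleene star (NFA construction)
intersection is in this list
Therefore: closed

1


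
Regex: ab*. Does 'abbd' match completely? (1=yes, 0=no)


Pattern: ab*
String: 'abbd'
Pattern requires: exactly one 'a' followed by zero or more 'b's
First char is 'a' -> OK
Rest 'bbd': all b's? No
Result: 0

0


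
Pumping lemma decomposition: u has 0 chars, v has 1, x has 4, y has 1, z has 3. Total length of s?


|s| = |u| + |v| + |x| + |y| + |z|
= 0 + 1 + 4 + 1 + 3
= 1 + 4 + 4
= 5 + 4
= 9

9


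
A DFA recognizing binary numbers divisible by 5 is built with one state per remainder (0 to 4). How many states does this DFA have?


Divisibility by 5 is tracked via the remainder mod 5: 0, 1, ..., 4
The construction assigns one state to each remainder
Number of remainders = 5

5


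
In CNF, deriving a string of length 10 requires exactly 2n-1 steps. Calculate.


Chomsky Normal Form derivation:
String length n = 10
Each step either:
  - Splits a nonterminal into two (n-1 such steps)
  - Converts a nonterminal to terminal (n such steps)
Total = (n-1) + n = 2n - 1
= 2(10) - 1
= 20 - 1
= 19

19


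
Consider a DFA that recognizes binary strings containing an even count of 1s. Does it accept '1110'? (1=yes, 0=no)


DFA has 2 states: q_even (start, accept=yes) and q_odd
Processing string '1110' character by character:
  Position 0: read '1', 1-count=1 -> q_odd
  Position 1: read '1', 1-count=2 -> q_even
  Position 2: read '1', 1-count=3 -> q_odd
  Position 3: read '0', 1-count=3 -> q_odd (no change)
Final state: q_odd, total 1s = 3 (odd); the DFA requires an even count -> reject

0


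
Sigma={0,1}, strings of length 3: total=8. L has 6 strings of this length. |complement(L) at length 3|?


Alphabet: {0,1}
String length: 3
Total strings of length 3 = 2^3 = 8
Strings in L = 6
Complement = total - |L|
= 8 - 6
= 2

2


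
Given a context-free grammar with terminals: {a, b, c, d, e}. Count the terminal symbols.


Terminal symbols: a, b, c, d, e
Counting each: a (#1), b (#2), c (#3), d (#4), e (#5)
Total = 5

5


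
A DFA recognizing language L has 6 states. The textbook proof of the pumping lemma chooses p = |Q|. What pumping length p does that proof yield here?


Pumping lemma for regular languages (standard proof):
Take p = |Q|, the number of DFA states.
Any string of length >= |Q| passes through |Q|+1 states while reading its first |Q| symbols,
so by pigeonhole some state repeats, giving the loop that can be pumped.
Here |Q| = 6
Therefore the proof uses p = 6

6


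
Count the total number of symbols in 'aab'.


String: 'aab'
Counting characters:
  'a' appears 2 time(s)
  'b' appears 1 time(s)
Total length = 2 + 1 = 3

3


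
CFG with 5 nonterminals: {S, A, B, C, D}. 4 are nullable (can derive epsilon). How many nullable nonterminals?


Nonterminals: {S, A, B, C, D}
A nonterminal is nullable if it can derive epsilon
Counting nullable nonterminals: 4
Total nullable = 4

4


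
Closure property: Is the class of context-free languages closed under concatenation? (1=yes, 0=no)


CFL closure properties:
  Closed under: union, concatenation, Kleene star
  NOT closed under: intersection, complement
Operation 'concatenation' is in closed list -> Yes (closed)

1


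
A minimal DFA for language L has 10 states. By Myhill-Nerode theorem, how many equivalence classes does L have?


Myhill-Nerode theorem:
Number of equivalence classes = number of states in minimal DFA
Minimal DFA states = 10
Therefore equivalence classes = 10

10


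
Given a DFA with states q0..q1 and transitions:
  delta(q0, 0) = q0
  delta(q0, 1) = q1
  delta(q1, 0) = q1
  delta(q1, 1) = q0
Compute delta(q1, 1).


Looking up transition function:
delta(q1, 1) in the table
Row: q1, Column: 1
Result: q0

q0


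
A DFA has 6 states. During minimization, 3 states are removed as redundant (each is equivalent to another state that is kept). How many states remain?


Original DFA: 6 states
Redundant states removed: 3
Minimized states = original - removed
= 6 - 3
= 3

3


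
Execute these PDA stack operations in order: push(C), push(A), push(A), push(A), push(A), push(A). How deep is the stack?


Tracing stack operations:
  push(C) -> stack = [C], depth=1
  push(A) -> stack = [C,A], depth=2
  push(A) -> stack = [C,A,A], depth=3
  push(A) -> stack = [C,A,A,A], depth=4
  push(A) -> stack = [C,A,A,A,A], depth=5
  push(A) -> stack = [C,A,A,A,A,A], depth=6
Final depth = 6

6


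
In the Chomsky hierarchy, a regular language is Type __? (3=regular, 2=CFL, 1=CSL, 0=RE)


Chomsky hierarchy levels:
  Type 3: Regular (DFA/NFA/regex)
  Type 2: Context-free (PDA)
  Type 1: Context-sensitive
  Type 0: Recursively enumerable (TM)
'regular' corresponds to Type 3

3


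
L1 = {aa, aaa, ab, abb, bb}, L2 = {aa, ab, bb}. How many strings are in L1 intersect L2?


L1 = {aa, aaa, ab, abb, bb}
L2 = {aa, ab, bb}
Checking each string in L1 against L2:
  'aa': in L2? Yes
  'aaa': in L2? No
  'ab': in L2? Yes
  'abb': in L2? No
  'bb': in L2? Yes
Intersection = {aa, ab, bb}
|L1 ∩ L2| = 3

3


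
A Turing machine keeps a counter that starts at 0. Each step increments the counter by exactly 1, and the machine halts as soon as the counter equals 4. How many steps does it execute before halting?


Counter starts at 0. Counting sequence:
  Step 1: counter = 1
  Step 2: counter = 2
  Step 3: counter = 3
  Step 4: counter = 4
Counter reached 4 -> halt
Total steps = 4

4


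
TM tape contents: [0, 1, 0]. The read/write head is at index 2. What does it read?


Tape: [0, 1, 0]
Positions: 0 1 2
Values:    0 1 0
Head at position 2
tape[2] = 0

0


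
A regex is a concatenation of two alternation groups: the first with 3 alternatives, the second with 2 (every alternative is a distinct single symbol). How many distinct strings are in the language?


First group: 3 alternatives
Second group: 2 alternatives
Concatenation: each choice from group 1 pairs with each from group 2
Total = 3 x 2 = 6

6


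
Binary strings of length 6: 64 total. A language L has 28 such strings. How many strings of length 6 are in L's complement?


Alphabet: {0,1}
String length: 6
Total strings of length 6 = 2^6 = 64
Strings in L = 28
Complement = total - |L|
= 64 - 28
= 36

36


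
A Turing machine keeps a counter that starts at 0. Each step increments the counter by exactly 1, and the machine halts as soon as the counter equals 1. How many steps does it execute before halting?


Counter starts at 0. Counting sequence:
  Step 1: counter = 1
Counter reached 1 -> halt
Total steps = 1

1


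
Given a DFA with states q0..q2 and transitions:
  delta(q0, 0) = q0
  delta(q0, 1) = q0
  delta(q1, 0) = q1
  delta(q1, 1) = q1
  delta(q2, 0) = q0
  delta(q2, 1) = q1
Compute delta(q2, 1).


Looking up transition function:
delta(q2, 1) in the table
Row: q2, Column: 1
Result: q1

q1


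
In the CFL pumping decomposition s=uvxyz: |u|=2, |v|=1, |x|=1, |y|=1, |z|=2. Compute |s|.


|s| = |u| + |v| + |x| + |y| + |z|
= 2 + 1 + 1 + 1 + 2
= 3 + 1 + 3
= 4 + 3
= 7

7


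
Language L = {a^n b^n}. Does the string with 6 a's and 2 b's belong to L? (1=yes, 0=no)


Language requires equal numbers of a's and b's
PDA pushes for each 'a', pops for each 'b'
Number of a's = 6
Number of b's = 2
6 != 2 -> Reject

0


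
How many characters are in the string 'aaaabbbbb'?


String: 'aaaabbbbb'
Counting characters:
  'a' appears 4 time(s)
  'b' appears 5 time(s)
Total length = 4 + 5 = 9

9


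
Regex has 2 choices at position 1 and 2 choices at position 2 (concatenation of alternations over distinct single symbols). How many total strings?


First group: 2 alternatives
Second group: 2 alternatives
Concatenation: each choice from group 1 pairs with each from group 2
Total = 2 x 2 = 4

4


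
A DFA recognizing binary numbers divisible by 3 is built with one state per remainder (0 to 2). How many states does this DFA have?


Divisibility by 3 is tracked via the remainder mod 3: 0, 1, ..., 2
The construction assigns one state to each remainder
Number of remainders = 3

3


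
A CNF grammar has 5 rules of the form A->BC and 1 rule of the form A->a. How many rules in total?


CNF allows two rule forms:
  A -> BC (binary): 5 rules
  A -> a (terminal): 1 rule
Total = 5 + 1 = 6

6


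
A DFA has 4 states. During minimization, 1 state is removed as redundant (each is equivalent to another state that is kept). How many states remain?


Original DFA: 4 states
Redundant states removed: 1
Minimized states = original - removed
= 4 - 1
= 3

3


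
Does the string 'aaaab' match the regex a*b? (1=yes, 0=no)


Pattern: a*b
String: 'aaaab'
Pattern requires: zero or more 'a's followed by exactly one 'b'
Found 4 leading 'a's
Remaining: 'b'
Remaining is exactly 'b' -> match
Result: 1

1


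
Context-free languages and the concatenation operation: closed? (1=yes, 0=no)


CFL closure properties:
  Closed under: union, concatenation, Kleene star
  NOT closed under: intersection, complement
Operation 'concatenation' is in closed list -> Yes (closed)

1


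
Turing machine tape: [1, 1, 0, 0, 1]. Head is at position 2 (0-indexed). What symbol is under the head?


Tape: [1, 1, 0, 0, 1]
Positions: 0 1 2 3 4
Values:    1 1 0 0 1
Head at position 2
tape[2] = 0

0


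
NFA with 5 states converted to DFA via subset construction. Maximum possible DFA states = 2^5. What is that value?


NFA has 5 states
Subset construction: each DFA state = subset of NFA states
Maximum subsets = 2^5
2^5 = 32

32


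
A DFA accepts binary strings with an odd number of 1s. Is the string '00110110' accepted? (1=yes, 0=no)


DFA has 2 states: q_even (start, accept=no) and q_odd
Processing string '00110110' character by character:
  Position 0: read '0', 1-count=0 -> q_even (no change)
  Position 1: read '0', 1-count=0 -> q_even (no change)
  Position 2: read '1', 1-count=1 -> q_odd
  Position 3: read '1', 1-count=2 -> q_even
  Position 4: read '0', 1-count=2 -> q_even (no change)
  Position 5: read '1', 1-count=3 -> q_odd
  Position 6: read '1', 1-count=4 -> q_even
  Position 7: read '0', 1-count=4 -> q_even (no change)
Final state: q_even, total 1s = 4 (even); the DFA requires an odd count -> reject

0


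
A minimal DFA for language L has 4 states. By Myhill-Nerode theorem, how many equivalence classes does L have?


Myhill-Nerode theorem:
Number of equivalence classes = number of states in minimal DFA
Minimal DFA states = 4
Therefore equivalence classes = 4

4


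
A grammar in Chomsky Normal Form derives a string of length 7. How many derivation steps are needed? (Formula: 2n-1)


Chomsky Normal Form derivation:
String length n = 7
Each step either:
  - Splits a nonterminal into two (n-1 such steps)
  - Converts a nonterminal to terminal (n such steps)
Total = (n-1) + n = 2n - 1
= 2(7) - 1
= 14 - 1
= 13

13


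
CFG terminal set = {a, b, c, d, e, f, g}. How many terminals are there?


Terminal symbols: a, b, c, d, e, f, g
Counting each: a (#1), b (#2), c (#3), d (#4), e (#5), f (#6), g (#7)
Total = 7

7


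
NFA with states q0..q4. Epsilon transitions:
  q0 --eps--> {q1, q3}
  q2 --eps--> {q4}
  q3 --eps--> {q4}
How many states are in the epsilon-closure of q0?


Starting from q0
Initialize closure = {q0}
Follow epsilon from q0 -> add q1
Follow epsilon from q0 -> add q3
Follow epsilon from q3 -> add q4
Final closure: {q0, q1, q3, q4}
Size = 4

4


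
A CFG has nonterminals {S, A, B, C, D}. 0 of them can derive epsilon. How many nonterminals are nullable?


Nonterminals: {S, A, B, C, D}
A nonterminal is nullable if it can derive epsilon
Counting nullable nonterminals: 0
Total nullable = 0

0


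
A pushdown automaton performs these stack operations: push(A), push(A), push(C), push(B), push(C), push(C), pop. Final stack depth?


Tracing stack operations:
  push(A) -> stack = [A], depth=1
  push(A) -> stack = [A,A], depth=2
  push(C) -> stack = [A,A,C], depth=3
  push(B) -> stack = [A,A,C,B], depth=4
  push(C) -> stack = [A,A,C,B,C], depth=5
  push(C) -> stack = [A,A,C,B,C,C], depth=6
  pop -> removed C, stack = [A,A,C,B,C], depth=5
Final depth = 5

5


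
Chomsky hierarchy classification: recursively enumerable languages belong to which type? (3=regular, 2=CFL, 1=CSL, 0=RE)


Chomsky hierarchy levels:
  Type 3: Regular (DFA/NFA/regex)
  Type 2: Context-free (PDA)
  Type 1: Context-sensitive
  Type 0: Recursively enumerable (TM)
'recursively enumerable' corresponds to Type 0

0


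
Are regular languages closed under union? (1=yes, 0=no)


Regular languages are closed under:
- Union (DFA product construction)
- Intersection (DFA product construction)
- Complement (swap accept/reject states)
- Concatenation (NFA construction)
- Kleene star (NFA construction)
union is in this list
Therefore: closed

1


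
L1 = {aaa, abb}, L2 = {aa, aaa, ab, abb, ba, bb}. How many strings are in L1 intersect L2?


L1 = {aaa, abb}
L2 = {aa, aaa, ab, abb, ba, bb}
Checking each string in L1 against L2:
  'aaa': in L2? Yes
  'abb': in L2? Yes
Intersection = {aaa, abb}
|L1 ∩ L2| = 2

2


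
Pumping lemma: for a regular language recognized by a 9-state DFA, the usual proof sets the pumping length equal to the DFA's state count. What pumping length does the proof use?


Pumping lemma for regular languages (standard proof):
Take p = |Q|, the number of DFA states.
Any string of length >= |Q| passes through |Q|+1 states while reading its first |Q| symbols,
so by pigeonhole some state repeats, giving the loop that can be pumped.
Here |Q| = 9
Therefore the proof uses p = 9

9


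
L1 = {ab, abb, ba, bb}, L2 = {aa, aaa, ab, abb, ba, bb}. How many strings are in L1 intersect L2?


L1 = {ab, abb, ba, bb}
L2 = {aa, aaa, ab, abb, ba, bb}
Checking each string in L1 against L2:
  'ab': in L2? Yes
  'abb': in L2? Yes
  'ba': in L2? Yes
  'bb': in L2? Yes
Intersection = {ab, abb, ba, bb}
|L1 ∩ L2| = 4

4


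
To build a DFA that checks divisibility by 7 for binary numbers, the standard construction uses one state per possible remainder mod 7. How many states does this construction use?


Divisibility by 7 is tracked via the remainder mod 7: 0, 1, ..., 6
The construction assigns one state to each remainder
Number of remainders = 7

7


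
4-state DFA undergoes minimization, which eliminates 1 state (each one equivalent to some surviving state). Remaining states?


Original DFA: 4 states
Redundant states removed: 1
Minimized states = original - removed
= 4 - 1
= 3

3


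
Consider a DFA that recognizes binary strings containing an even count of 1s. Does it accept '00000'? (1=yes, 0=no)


DFA has 2 states: q_even (start, accept=yes) and q_odd
Processing string '00000' character by character:
  Position 0: read '0', 1-count=0 -> q_even (no change)
  Position 1: read '0', 1-count=0 -> q_even (no change)
  Position 2: read '0', 1-count=0 -> q_even (no change)
  Position 3: read '0', 1-count=0 -> q_even (no change)
  Position 4: read '0', 1-count=0 -> q_even (no change)
Final state: q_even, total 1s = 0 (even); the DFA requires an even count -> accept

1


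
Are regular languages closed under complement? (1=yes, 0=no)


Regular languages are closed under:
- Union (DFA product construction)
- Intersection (DFA product construction)
- Complement (swap accept/reject states)
- Concatenation (NFA construction)
- Kleene star (NFA construction)
complement is in this list
Therefore: closed

1


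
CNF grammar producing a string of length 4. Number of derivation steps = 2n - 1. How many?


Chomsky Normal Form derivation:
String length n = 4
Each step either:
  - Splits a nonterminal into two (n-1 such steps)
  - Converts a nonterminal to terminal (n such steps)
Total = (n-1) + n = 2n - 1
= 2(4) - 1
= 8 - 1
= 7

7


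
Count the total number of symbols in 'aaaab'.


String: 'aaaab'
Counting characters:
  'a' appears 4 time(s)
  'b' appears 1 time(s)
Total length = 4 + 1 = 5

5


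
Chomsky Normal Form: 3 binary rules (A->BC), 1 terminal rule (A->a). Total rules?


CNF allows two rule forms:
  A -> BC (binary): 3 rules
  A -> a (terminal): 1 rule
Total = 3 + 1 = 4

4


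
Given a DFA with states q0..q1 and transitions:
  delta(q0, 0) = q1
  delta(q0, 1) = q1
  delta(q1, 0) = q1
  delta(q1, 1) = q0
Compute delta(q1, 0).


Looking up transition function:
delta(q1, 0) in the table
Row: q1, Column: 0
Result: q1

q1


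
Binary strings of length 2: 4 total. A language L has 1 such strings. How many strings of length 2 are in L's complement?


Alphabet: {0,1}
String length: 2
Total strings of length 2 = 2^2 = 4
Strings in L = 1
Complement = total - |L|
= 4 - 1
= 3

3


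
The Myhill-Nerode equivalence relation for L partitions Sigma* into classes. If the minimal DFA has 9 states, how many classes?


Myhill-Nerode theorem:
Number of equivalence classes = number of states in minimal DFA
Minimal DFA states = 9
Therefore equivalence classes = 9

9


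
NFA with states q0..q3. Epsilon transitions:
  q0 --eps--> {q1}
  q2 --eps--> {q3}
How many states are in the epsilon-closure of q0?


Starting from q0
Initialize closure = {q0}
Follow epsilon from q0 -> add q1
Final closure: {q0, q1}
Size = 2

2


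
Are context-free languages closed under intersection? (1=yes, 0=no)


CFL closure properties:
  Closed under: union, concatenation, Kleene star
  NOT closed under: intersection, complement
Operation 'intersection' is in not-closed list -> No (not closed)

0


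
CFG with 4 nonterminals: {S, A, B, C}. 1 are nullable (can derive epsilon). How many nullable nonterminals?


Nonterminals: {S, A, B, C}
A nonterminal is nullable if it can derive epsilon
Counting nullable nonterminals: 1
Total nullable = 1

1


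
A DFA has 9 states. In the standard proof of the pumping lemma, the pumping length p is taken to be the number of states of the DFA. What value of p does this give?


Pumping lemma for regular languages (standard proof):
Take p = |Q|, the number of DFA states.
Any string of length >= |Q| passes through |Q|+1 states while reading its first |Q| symbols,
so by pigeonhole some state repeats, giving the loop that can be pumped.
Here |Q| = 9
Therefore the proof uses p = 9

9


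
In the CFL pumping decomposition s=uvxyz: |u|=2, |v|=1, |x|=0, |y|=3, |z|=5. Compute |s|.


|s| = |u| + |v| + |x| + |y| + |z|
= 2 + 1 + 0 + 3 + 5
= 3 + 0 + 8
= 3 + 8
= 11

11


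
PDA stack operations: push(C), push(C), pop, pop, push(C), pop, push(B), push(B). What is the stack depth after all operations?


Tracing stack operations:
  push(C) -> stack = [C], depth=1
  push(C) -> stack = [C,C], depth=2
  pop -> removed C, stack = [C], depth=1
  pop -> removed C, stack = [], depth=0
  push(C) -> stack = [C], depth=1
  pop -> removed C, stack = [], depth=0
  push(B) -> stack = [B], depth=1
  push(B) -> stack = [B,B], depth=2
Final depth = 2

2


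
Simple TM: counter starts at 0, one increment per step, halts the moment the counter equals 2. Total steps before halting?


Counter starts at 0. Counting sequence:
  Step 1: counter = 1
  Step 2: counter = 2
Counter reached 2 -> halt
Total steps = 2

2


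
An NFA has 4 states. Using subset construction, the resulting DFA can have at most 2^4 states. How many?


NFA has 4 states
Subset construction: each DFA state = subset of NFA states
Maximum subsets = 2^4
2^4 = 16

16


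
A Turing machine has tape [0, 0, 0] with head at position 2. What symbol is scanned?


Tape: [0, 0, 0]
Positions: 0 1 2
Values:    0 0 0
Head at position 2
tape[2] = 0

0


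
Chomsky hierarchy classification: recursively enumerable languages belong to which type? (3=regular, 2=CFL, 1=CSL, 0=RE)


Chomsky hierarchy levels:
  Type 3: Regular (DFA/NFA/regex)
  Type 2: Context-free (PDA)
  Type 1: Context-sensitive
  Type 0: Recursively enumerable (TM)
'recursively enumerable' corresponds to Type 0

0


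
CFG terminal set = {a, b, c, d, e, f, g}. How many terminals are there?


Terminal symbols: a, b, c, d, e, f, g
Counting each: a (#1), b (#2), c (#3), d (#4), e (#5), f (#6), g (#7)
Total = 7

7


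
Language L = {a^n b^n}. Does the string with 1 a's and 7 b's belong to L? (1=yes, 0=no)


Language requires equal numbers of a's and b's
PDA pushes for each 'a', pops for each 'b'
Number of a's = 1
Number of b's = 7
1 != 7 -> Reject

0


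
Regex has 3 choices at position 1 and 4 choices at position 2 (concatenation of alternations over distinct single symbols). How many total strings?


First group: 3 alternatives
Second group: 4 alternatives
Concatenation: each choice from group 1 pairs with each from group 2
Total = 3 x 4 = 12

12


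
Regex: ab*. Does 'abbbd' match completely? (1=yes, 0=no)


Pattern: ab*
String: 'abbbd'
Pattern requires: exactly one 'a' followed by zero or more 'b's
First char is 'a' -> OK
Rest 'bbbd': all b's? No
Result: 0

0


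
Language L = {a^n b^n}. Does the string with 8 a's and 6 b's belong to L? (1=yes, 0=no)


Language requires equal numbers of a's and b's
PDA pushes for each 'a', pops for each 'b'
Number of a's = 8
Number of b's = 6
8 != 6 -> Reject

0


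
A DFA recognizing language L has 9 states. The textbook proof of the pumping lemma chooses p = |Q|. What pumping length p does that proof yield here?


Pumping lemma for regular languages (standard proof):
Take p = |Q|, the number of DFA states.
Any string of length >= |Q| passes through |Q|+1 states while reading its first |Q| symbols,
so by pigeonhole some state repeats, giving the loop that can be pumped.
Here |Q| = 9
Therefore the proof uses p = 9

9


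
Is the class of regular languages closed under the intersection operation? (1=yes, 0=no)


Regular languages are closed under:
- Union (DFA product construction)
- Intersection (DFA product construction)
- Complement (swap accept/reject states)
- Concatenation (NFA construction)
- Kleene star (NFA construction)
intersection is in this list
Therefore: closed

1


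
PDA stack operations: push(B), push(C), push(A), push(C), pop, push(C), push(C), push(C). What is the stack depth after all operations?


Tracing stack operations:
  push(B) -> stack = [B], depth=1
  push(C) -> stack = [B,C], depth=2
  push(A) -> stack = [B,C,A], depth=3
  push(C) -> stack = [B,C,A,C], depth=4
  pop -> removed C, stack = [B,C,A], depth=3
  push(C) -> stack = [B,C,A,C], depth=4
  push(C) -> stack = [B,C,A,C,C], depth=5
  push(C) -> stack = [B,C,A,C,C,C], depth=6
Final depth = 6

6


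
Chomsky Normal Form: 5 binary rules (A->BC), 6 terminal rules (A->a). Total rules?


CNF allows two rule forms:
  A -> BC (binary): 5 rules
  A -> a (terminal): 6 rules
Total = 5 + 6 = 11

11


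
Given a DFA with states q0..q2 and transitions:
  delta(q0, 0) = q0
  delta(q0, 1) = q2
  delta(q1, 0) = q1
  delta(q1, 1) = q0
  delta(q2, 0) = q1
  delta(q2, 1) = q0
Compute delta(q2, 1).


Looking up transition function:
delta(q2, 1) in the table
Row: q2, Column: 1
Result: q0

q0


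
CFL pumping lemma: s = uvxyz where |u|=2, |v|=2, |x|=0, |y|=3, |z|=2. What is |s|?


|s| = |u| + |v| + |x| + |y| + |z|
= 2 + 2 + 0 + 3 + 2
= 4 + 0 + 5
= 4 + 5
= 9

9


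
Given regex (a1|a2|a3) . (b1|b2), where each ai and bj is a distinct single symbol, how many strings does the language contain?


First group: 3 alternatives
Second group: 2 alternatives
Concatenation: each choice from group 1 pairs with each from group 2
Total = 3 x 2 = 6

6


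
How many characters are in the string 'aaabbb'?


String: 'aaabbb'
Counting characters:
  'a' appears 3 time(s)
  'b' appears 3 time(s)
Total length = 3 + 3 = 6

6


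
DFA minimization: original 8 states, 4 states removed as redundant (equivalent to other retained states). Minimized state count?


Original DFA: 8 states
Redundant states removed: 4
Minimized states = original - removed
= 8 - 4
= 4

4


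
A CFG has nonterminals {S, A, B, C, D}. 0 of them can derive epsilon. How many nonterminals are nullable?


Nonterminals: {S, A, B, C, D}
A nonterminal is nullable if it can derive epsilon
Counting nullable nonterminals: 0
Total nullable = 0

0


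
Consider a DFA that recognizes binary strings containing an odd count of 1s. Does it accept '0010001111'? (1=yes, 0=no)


DFA has 2 states: q_even (start, accept=no) and q_odd
Processing string '0010001111' character by character:
  Position 0: read '0', 1-count=0 -> q_even (no change)
  Position 1: read '0', 1-count=0 -> q_even (no change)
  Position 2: read '1', 1-count=1 -> q_odd
  Position 3: read '0', 1-count=1 -> q_odd (no change)
  Position 4: read '0', 1-count=1 -> q_odd (no change)
  Position 5: read '0', 1-count=1 -> q_odd (no change)
  Position 6: read '1', 1-count=2 -> q_even
  Position 7: read '1', 1-count=3 -> q_odd
  Position 8: read '1', 1-count=4 -> q_even
  Position 9: read '1', 1-count=5 -> q_odd
Final state: q_odd, total 1s = 5 (odd); the DFA requires an odd count -> accept

1


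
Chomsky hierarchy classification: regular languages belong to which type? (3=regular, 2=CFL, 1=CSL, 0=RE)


Chomsky hierarchy levels:
  Type 3: Regular (DFA/NFA/regex)
  Type 2: Context-free (PDA)
  Type 1: Context-sensitive
  Type 0: Recursively enumerable (TM)
'regular' corresponds to Type 3

3


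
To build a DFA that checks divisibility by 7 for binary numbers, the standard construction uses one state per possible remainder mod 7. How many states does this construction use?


Divisibility by 7 is tracked via the remainder mod 7: 0, 1, ..., 6
The construction assigns one state to each remainder
Number of remainders = 7

7
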